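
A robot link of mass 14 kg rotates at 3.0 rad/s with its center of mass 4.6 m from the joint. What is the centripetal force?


F = m * omega^2 * r
= 14 * 3.0^2 * 4.6
= 14 * 9.0 * 4.6
= 579.6 N


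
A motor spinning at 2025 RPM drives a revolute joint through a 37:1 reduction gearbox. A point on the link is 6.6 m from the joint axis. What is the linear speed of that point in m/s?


omega_motor = 2025 * 2*pi/60 = 212.0575 rad/s
omega_joint = omega_motor / 37 = 5.7313 rad/s
v = omega_joint * r = 5.7313 * 6.6
= 37.8265 m/s


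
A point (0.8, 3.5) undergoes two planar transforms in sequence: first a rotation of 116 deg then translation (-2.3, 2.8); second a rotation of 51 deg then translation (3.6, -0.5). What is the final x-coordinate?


After transform 1:
x1 = cos(116)*0.8 - sin(116)*3.5 + -2.3 = -5.7965
y1 = sin(116)*0.8 + cos(116)*3.5 + 2.8 = 1.9847
After transform 2:
x2 = cos(51)*-5.7965 - sin(51)*1.9847 + 3.6
= -1.5903


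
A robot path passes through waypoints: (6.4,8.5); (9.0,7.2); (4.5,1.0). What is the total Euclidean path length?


Segment lengths:
  seg1 = sqrt((2.6)^2 + (-1.3)^2) = 2.9069
  seg2 = sqrt((-4.5)^2 + (-6.2)^2) = 7.6609
Total = 10.5678


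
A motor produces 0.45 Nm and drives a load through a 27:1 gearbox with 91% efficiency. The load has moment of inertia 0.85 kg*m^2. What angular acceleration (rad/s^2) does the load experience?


tau_out = tau_motor * N * eta
= 0.45 * 27 * 0.91 = 11.0565 Nm
alpha = tau_out / I = 11.0565 / 0.85
= 13.0076 rad/s^2


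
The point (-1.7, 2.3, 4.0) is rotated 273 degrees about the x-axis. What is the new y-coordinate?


Rotation about x-axis: y' = y*cos(theta) - z*sin(theta)
= 2.3 * 0.0523 - 4.0 * -0.9986
= 4.1149


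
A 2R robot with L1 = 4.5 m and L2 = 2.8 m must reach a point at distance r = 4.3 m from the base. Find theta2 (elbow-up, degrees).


cos(theta2) = (r^2 - L1^2 - L2^2) / (2*L1*L2)
cos(theta2) = (18.49 - 20.25 - 7.84) / 25.2
cos(theta2) = -0.380952
theta2 = 112.3927 degrees


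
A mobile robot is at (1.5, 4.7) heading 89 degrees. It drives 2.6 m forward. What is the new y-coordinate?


y_new = y0 + d*sin(theta)
= 4.7 + 2.6*sin(89)
= 4.7 + 2.5996
= 7.2996


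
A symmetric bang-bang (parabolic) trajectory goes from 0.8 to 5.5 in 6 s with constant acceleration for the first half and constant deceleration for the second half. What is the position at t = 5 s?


Symmetric rest-to-rest: each phase covers (pf-p0)/2 in time T/2. 0.5*a*(T/2)^2 = (pf-p0)/2 => a = 4*(pf-p0)/T^2
a = 4*(5.5-0.8)/6^2 = 0.5222
t = 5 is in the deceleration phase (t > T/2).
p = pf - 0.5*a*(T-t)^2 = 5.5 - 0.5*0.5222*1^2
= 5.2389


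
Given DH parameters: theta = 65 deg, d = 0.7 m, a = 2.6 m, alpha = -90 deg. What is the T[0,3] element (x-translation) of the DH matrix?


T[0,3] = a * cos(theta)
= 2.6 * cos(65 deg)
= 2.6 * 0.4226
= 1.0988


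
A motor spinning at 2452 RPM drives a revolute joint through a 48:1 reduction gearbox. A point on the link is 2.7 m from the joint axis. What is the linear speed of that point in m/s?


omega_motor = 2452 * 2*pi/60 = 256.7728 rad/s
omega_joint = omega_motor / 48 = 5.3494 rad/s
v = omega_joint * r = 5.3494 * 2.7
= 14.4435 m/s


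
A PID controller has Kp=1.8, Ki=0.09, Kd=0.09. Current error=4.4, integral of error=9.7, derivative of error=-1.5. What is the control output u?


u = Kp*e + Ki*int(e) + Kd*de/dt
= 1.8*4.4 + 0.09*9.7 + 0.09*(-1.5)
= 7.92 + 0.873 + -0.135
= 8.658


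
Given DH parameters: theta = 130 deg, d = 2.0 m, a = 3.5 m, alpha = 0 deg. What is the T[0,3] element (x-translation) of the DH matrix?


T[0,3] = a * cos(theta)
= 3.5 * cos(130 deg)
= 3.5 * -0.6428
= -2.2498


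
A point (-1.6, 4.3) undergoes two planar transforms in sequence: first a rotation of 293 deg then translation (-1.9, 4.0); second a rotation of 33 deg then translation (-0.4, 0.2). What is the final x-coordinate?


After transform 1:
x1 = cos(293)*-1.6 - sin(293)*4.3 + -1.9 = 1.433
y1 = sin(293)*-1.6 + cos(293)*4.3 + 4.0 = 7.153
After transform 2:
x2 = cos(33)*1.433 - sin(33)*7.153 + -0.4
= -3.094


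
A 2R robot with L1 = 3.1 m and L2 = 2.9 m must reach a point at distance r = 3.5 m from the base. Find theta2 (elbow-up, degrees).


cos(theta2) = (r^2 - L1^2 - L2^2) / (2*L1*L2)
cos(theta2) = (12.25 - 9.61 - 8.41) / 17.98
cos(theta2) = -0.320912
theta2 = 108.7181 degrees


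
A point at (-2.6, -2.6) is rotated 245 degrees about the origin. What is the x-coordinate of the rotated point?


x' = x*cos(theta) - y*sin(theta)
cos(245 deg) = -0.4226, sin(245 deg) = -0.9063
x' = -2.6 * -0.4226 - -2.6 * -0.9063
= 1.0988 - 2.3564
= -1.2576


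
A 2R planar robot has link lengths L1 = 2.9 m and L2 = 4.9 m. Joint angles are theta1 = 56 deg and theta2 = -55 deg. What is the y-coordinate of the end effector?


Convert angles to radians: theta1 = 0.9774, theta2 = -0.9599
y = L1*sin(theta1) + L2*sin(theta1+theta2)
y = 2.4042 + 0.0855
y = 2.4897


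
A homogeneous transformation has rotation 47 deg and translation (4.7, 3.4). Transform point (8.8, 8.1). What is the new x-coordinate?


x' = cos(theta)*px - sin(theta)*py + tx
= 0.682*8.8 - 0.7314*8.1 + 4.7
= 4.7776


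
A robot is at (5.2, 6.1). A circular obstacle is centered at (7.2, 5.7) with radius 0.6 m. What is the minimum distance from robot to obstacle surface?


center_dist = sqrt((5.2-7.2)^2 + (6.1-5.7)^2)
= sqrt(4.0 + 0.16)
= 2.0396
min_dist = center_dist - radius = 2.0396 - 0.6 = 1.4396 m


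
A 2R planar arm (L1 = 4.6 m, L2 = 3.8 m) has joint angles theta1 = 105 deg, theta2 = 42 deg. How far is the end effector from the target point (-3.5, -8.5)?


End effector via forward kinematics:
x = L1*cos(t1) + L2*cos(t1+t2) = -4.3775
y = L1*sin(t1) + L2*sin(t1+t2) = 6.5129
Distance to target:
d = sqrt((-3.5 - -4.3775)^2 + (-8.5 - 6.5129)^2)
= sqrt(0.77 + 225.3868)
= 15.0385 m


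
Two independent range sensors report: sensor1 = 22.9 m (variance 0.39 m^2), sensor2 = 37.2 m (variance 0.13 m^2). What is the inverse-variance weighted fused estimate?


w1 = (1/var1) / (1/var1 + 1/var2)
   = 2.5641 / (2.5641 + 7.6923) = 0.25
w2 = 1 - w1 = 0.75
fused = w1*s1 + w2*s2 = 5.725 + 27.9
= 33.625 m


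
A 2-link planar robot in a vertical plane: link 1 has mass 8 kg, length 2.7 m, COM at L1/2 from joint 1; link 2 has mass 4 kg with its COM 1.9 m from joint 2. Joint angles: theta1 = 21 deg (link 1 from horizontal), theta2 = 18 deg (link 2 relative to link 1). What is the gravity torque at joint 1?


Horizontal distance from joint 1 to link-1 COM:
  x_c1 = (L1/2)*cos(t1) = 1.35 * 0.9336 = 1.2603 m
Horizontal distance from joint 1 to link-2 COM:
  x_c2 = L1*cos(t1) + Lc2*cos(t1+t2)
       = 2.7*0.9336 + 1.9*0.7771 = 3.9972 m
tau1 = m1*g*x_c1 + m2*g*x_c2
     = 8*9.81*1.2603 + 4*9.81*3.9972
     = 98.911 + 156.8519
     = 255.7629 Nm


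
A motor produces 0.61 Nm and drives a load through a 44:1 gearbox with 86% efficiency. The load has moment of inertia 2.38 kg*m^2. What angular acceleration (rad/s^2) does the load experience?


tau_out = tau_motor * N * eta
= 0.61 * 44 * 0.86 = 23.0824 Nm
alpha = tau_out / I = 23.0824 / 2.38
= 9.6985 rad/s^2


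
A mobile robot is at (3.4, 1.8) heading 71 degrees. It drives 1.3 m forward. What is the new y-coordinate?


y_new = y0 + d*sin(theta)
= 1.8 + 1.3*sin(71)
= 1.8 + 1.2292
= 3.0292


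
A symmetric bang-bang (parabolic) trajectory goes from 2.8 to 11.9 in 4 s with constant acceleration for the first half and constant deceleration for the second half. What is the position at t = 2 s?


Symmetric rest-to-rest: each phase covers (pf-p0)/2 in time T/2. 0.5*a*(T/2)^2 = (pf-p0)/2 => a = 4*(pf-p0)/T^2
a = 4*(11.9-2.8)/4^2 = 2.275
t = 2 is in the acceleration phase (t <= T/2).
p = p0 + 0.5*a*t^2 = 2.8 + 0.5*2.275*2^2
= 7.35


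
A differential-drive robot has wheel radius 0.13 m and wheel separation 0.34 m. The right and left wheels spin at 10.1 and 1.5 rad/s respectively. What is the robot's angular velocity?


vR = r*wR = 0.13*10.1 = 1.313 m/s
vL = r*wL = 0.13*1.5 = 0.195 m/s
v = (vR+vL)/2 = 0.754 m/s
omega = (vR-vL)/L = 3.2882 rad/s
angular velocity = 3.2882 rad/s


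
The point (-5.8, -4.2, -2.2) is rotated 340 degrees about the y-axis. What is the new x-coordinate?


Rotation about y-axis: x' = x*cos(theta) + z*sin(theta)
= -5.8 * 0.9397 + -2.2 * -0.342
= -4.6978


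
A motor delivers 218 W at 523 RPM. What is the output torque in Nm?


omega = 523 * 2*pi/60 = 54.7684 rad/s
tau = P / omega = 218 / 54.7684
= 3.9804 Nm


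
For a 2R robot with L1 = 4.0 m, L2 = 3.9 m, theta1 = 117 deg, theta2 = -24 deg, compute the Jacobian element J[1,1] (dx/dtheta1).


J[1,1] = -L1*sin(t1) - L2*sin(t1+t2)
= -4.0*sin(117) - 3.9*sin(93)
= -7.4587


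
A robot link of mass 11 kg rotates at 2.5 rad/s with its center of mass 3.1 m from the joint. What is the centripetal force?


F = m * omega^2 * r
= 11 * 2.5^2 * 3.1
= 11 * 6.25 * 3.1
= 213.125 N


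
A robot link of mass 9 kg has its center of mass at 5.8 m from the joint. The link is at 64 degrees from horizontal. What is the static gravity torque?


tau = m*g*L*cos(angle)
= 9 * 9.81 * 5.8 * cos(64 deg)
= 9 * 9.81 * 5.8 * 0.4384
= 224.482 Nm


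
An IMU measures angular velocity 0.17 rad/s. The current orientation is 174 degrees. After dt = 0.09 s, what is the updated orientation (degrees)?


delta_theta = w * dt = 0.17 * 0.09 = 0.0153 rad
= 0.8766 deg
theta_new = 174 + 0.8766 = 174.8766 deg


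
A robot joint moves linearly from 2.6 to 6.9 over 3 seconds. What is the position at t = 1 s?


s = t/T = 1/3 = 0.3333
p(t) = p0 + (pf-p0)*s
= 2.6 + (6.9 - 2.6) * 0.3333
= 4.0333


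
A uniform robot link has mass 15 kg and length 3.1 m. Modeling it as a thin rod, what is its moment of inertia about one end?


I = (1/3) * m * L^2
= (1/3) * 15 * 3.1^2
= 0.333333 * 15 * 9.61
= 48.05 kg*m^2


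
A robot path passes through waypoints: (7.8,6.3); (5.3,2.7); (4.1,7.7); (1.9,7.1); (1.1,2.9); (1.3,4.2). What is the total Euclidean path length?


Segment lengths:
  seg1 = sqrt((-2.5)^2 + (-3.6)^2) = 4.3829
  seg2 = sqrt((-1.2)^2 + (5.0)^2) = 5.142
  seg3 = sqrt((-2.2)^2 + (-0.6)^2) = 2.2804
  seg4 = sqrt((-0.8)^2 + (-4.2)^2) = 4.2755
  seg5 = sqrt((0.2)^2 + (1.3)^2) = 1.3153
Total = 17.3961


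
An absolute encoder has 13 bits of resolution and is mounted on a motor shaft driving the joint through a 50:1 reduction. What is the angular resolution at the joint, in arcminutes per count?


counts = 2^13 = 8192
effective counts at joint = 8192 * 50 = 409600
resolution = 360*60 / 409600
= 0.0527 arcmin/count


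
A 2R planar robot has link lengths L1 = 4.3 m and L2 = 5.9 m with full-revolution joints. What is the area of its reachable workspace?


r_max = L1 + L2 = 10.2 m
r_min = |L1 - L2| = 1.6 m
Area = pi*(r_max^2 - r_min^2)
= pi*(104.04 - 2.56)
= pi * 101.48
= 318.8088 m^2


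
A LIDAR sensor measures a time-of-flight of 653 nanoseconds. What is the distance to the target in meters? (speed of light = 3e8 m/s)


tof = 653 ns = 6.53e-07 s
dist = c * tof / 2
= 3e8 * 6.53e-07 / 2
= 97.95 m


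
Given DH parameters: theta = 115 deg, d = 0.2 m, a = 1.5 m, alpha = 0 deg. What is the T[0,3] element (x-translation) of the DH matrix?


T[0,3] = a * cos(theta)
= 1.5 * cos(115 deg)
= 1.5 * -0.4226
= -0.6339


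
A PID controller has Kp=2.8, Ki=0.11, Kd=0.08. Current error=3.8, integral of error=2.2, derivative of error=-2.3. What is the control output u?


u = Kp*e + Ki*int(e) + Kd*de/dt
= 2.8*3.8 + 0.11*2.2 + 0.08*(-2.3)
= 10.64 + 0.242 + -0.184
= 10.698


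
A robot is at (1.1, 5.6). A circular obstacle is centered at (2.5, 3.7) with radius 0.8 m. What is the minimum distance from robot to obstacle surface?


center_dist = sqrt((1.1-2.5)^2 + (5.6-3.7)^2)
= sqrt(1.96 + 3.61)
= 2.3601
min_dist = center_dist - radius = 2.3601 - 0.8 = 1.5601 m


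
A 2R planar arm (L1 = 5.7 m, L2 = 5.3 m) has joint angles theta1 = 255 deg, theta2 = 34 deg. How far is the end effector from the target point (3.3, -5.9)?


End effector via forward kinematics:
x = L1*cos(t1) + L2*cos(t1+t2) = 0.2502
y = L1*sin(t1) + L2*sin(t1+t2) = -10.517
Distance to target:
d = sqrt((3.3 - 0.2502)^2 + (-5.9 - -10.517)^2)
= sqrt(9.301 + 21.3169)
= 5.5333 m


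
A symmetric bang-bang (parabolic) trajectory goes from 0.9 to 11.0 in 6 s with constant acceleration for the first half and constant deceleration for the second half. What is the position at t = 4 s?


Symmetric rest-to-rest: each phase covers (pf-p0)/2 in time T/2. 0.5*a*(T/2)^2 = (pf-p0)/2 => a = 4*(pf-p0)/T^2
a = 4*(11.0-0.9)/6^2 = 1.1222
t = 4 is in the deceleration phase (t > T/2).
p = pf - 0.5*a*(T-t)^2 = 11.0 - 0.5*1.1222*2^2
= 8.7556


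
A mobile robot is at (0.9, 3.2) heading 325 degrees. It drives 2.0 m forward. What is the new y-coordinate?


y_new = y0 + d*sin(theta)
= 3.2 + 2.0*sin(325)
= 3.2 + -1.1472
= 2.0528


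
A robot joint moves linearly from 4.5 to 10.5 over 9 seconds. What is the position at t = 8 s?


s = t/T = 8/9 = 0.8889
p(t) = p0 + (pf-p0)*s
= 4.5 + (10.5 - 4.5) * 0.8889
= 9.8333


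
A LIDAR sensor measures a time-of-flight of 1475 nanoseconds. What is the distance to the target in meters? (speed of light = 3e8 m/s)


tof = 1475 ns = 1.475e-06 s
dist = c * tof / 2
= 3e8 * 1.475e-06 / 2
= 221.25 m


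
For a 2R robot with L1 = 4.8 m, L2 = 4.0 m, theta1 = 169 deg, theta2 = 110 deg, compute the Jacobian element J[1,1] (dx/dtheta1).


J[1,1] = -L1*sin(t1) - L2*sin(t1+t2)
= -4.8*sin(169) - 4.0*sin(279)
= 3.0349


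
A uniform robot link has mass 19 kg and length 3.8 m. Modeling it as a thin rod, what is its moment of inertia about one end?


I = (1/3) * m * L^2
= (1/3) * 19 * 3.8^2
= 0.333333 * 19 * 14.44
= 91.4533 kg*m^2


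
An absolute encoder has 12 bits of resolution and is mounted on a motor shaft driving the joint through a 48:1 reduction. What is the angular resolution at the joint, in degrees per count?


counts = 2^12 = 4096
effective counts at joint = 4096 * 48 = 196608
resolution = 360 / 196608
= 0.0018 deg/count


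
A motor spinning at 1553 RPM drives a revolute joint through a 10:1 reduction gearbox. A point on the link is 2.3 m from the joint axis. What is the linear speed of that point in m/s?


omega_motor = 1553 * 2*pi/60 = 162.6298 rad/s
omega_joint = omega_motor / 10 = 16.263 rad/s
v = omega_joint * r = 16.263 * 2.3
= 37.4048 m/s


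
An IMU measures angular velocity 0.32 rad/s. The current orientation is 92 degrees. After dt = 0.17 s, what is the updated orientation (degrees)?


delta_theta = w * dt = 0.32 * 0.17 = 0.0544 rad
= 3.1169 deg
theta_new = 92 + 3.1169 = 95.1169 deg


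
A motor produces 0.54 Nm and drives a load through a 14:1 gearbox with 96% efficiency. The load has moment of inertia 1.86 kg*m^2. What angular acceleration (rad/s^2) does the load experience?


tau_out = tau_motor * N * eta
= 0.54 * 14 * 0.96 = 7.2576 Nm
alpha = tau_out / I = 7.2576 / 1.86
= 3.9019 rad/s^2


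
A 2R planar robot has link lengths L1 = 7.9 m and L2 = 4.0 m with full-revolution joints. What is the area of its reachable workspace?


r_max = L1 + L2 = 11.9 m
r_min = |L1 - L2| = 3.9 m
Area = pi*(r_max^2 - r_min^2)
= pi*(141.61 - 15.21)
= pi * 126.4
= 397.0973 m^2


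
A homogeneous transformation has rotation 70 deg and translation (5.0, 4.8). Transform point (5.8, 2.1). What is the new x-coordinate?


x' = cos(theta)*px - sin(theta)*py + tx
= 0.342*5.8 - 0.9397*2.1 + 5.0
= 5.0104


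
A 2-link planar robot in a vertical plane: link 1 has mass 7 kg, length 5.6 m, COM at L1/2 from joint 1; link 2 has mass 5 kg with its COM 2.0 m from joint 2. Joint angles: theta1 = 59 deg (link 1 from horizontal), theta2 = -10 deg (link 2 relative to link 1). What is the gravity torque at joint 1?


Horizontal distance from joint 1 to link-1 COM:
  x_c1 = (L1/2)*cos(t1) = 2.8 * 0.515 = 1.4421 m
Horizontal distance from joint 1 to link-2 COM:
  x_c2 = L1*cos(t1) + Lc2*cos(t1+t2)
       = 5.6*0.515 + 2.0*0.6561 = 4.1963 m
tau1 = m1*g*x_c1 + m2*g*x_c2
     = 7*9.81*1.4421 + 5*9.81*4.1963
     = 99.0295 + 205.83
     = 304.8595 Nm


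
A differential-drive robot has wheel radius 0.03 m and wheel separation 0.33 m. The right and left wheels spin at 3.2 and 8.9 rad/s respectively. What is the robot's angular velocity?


vR = r*wR = 0.03*3.2 = 0.096 m/s
vL = r*wL = 0.03*8.9 = 0.267 m/s
v = (vR+vL)/2 = 0.1815 m/s
omega = (vR-vL)/L = -0.5182 rad/s
angular velocity = -0.5182 rad/s


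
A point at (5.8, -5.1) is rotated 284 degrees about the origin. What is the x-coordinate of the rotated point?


x' = x*cos(theta) - y*sin(theta)
cos(284 deg) = 0.2419, sin(284 deg) = -0.9703
x' = 5.8 * 0.2419 - -5.1 * -0.9703
= 1.4031 - 4.9485
= -3.5454


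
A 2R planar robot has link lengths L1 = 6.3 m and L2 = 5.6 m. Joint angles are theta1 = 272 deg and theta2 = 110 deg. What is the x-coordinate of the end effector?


Convert angles to radians: theta1 = 4.7473, theta2 = 1.9199
x = L1*cos(theta1) + L2*cos(theta1+theta2)
x = 0.2199 + 5.1922
x = 5.4121


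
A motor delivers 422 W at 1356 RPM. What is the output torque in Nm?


omega = 1356 * 2*pi/60 = 142.0 rad/s
tau = P / omega = 422 / 142.0
= 2.9718 Nm


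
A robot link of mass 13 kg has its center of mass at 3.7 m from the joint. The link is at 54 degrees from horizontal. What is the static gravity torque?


tau = m*g*L*cos(angle)
= 13 * 9.81 * 3.7 * cos(54 deg)
= 13 * 9.81 * 3.7 * 0.5878
= 277.3529 Nm


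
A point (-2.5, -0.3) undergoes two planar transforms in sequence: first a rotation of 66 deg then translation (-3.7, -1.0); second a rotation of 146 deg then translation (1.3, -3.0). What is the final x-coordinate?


After transform 1:
x1 = cos(66)*-2.5 - sin(66)*-0.3 + -3.7 = -4.4428
y1 = sin(66)*-2.5 + cos(66)*-0.3 + -1.0 = -3.4059
After transform 2:
x2 = cos(146)*-4.4428 - sin(146)*-3.4059 + 1.3
= 6.8878


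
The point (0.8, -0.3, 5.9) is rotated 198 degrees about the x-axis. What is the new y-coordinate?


Rotation about x-axis: y' = y*cos(theta) - z*sin(theta)
= -0.3 * -0.9511 - 5.9 * -0.309
= 2.1085


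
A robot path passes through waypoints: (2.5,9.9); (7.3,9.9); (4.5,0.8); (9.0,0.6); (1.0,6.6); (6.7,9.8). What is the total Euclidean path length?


Segment lengths:
  seg1 = sqrt((4.8)^2 + (0.0)^2) = 4.8
  seg2 = sqrt((-2.8)^2 + (-9.1)^2) = 9.521
  seg3 = sqrt((4.5)^2 + (-0.2)^2) = 4.5044
  seg4 = sqrt((-8.0)^2 + (6.0)^2) = 10.0
  seg5 = sqrt((5.7)^2 + (3.2)^2) = 6.5368
Total = 35.3623


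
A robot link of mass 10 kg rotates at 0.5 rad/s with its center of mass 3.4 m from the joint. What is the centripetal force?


F = m * omega^2 * r
= 10 * 0.5^2 * 3.4
= 10 * 0.25 * 3.4
= 8.5 N


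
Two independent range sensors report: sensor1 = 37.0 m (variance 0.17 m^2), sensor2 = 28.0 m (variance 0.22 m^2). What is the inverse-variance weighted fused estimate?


w1 = (1/var1) / (1/var1 + 1/var2)
   = 5.8824 / (5.8824 + 4.5455) = 0.5641
w2 = 1 - w1 = 0.4359
fused = w1*s1 + w2*s2 = 20.8718 + 12.2051
= 33.0769 m


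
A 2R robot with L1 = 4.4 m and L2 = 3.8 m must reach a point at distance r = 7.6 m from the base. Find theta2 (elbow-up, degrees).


cos(theta2) = (r^2 - L1^2 - L2^2) / (2*L1*L2)
cos(theta2) = (57.76 - 19.36 - 14.44) / 33.44
cos(theta2) = 0.716507
theta2 = 44.2331 degrees


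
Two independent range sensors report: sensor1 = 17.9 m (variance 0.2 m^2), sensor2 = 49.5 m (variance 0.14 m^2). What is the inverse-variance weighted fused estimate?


w1 = (1/var1) / (1/var1 + 1/var2)
   = 5.0 / (5.0 + 7.1429) = 0.4118
w2 = 1 - w1 = 0.5882
fused = w1*s1 + w2*s2 = 7.3706 + 29.1176
= 36.4882 m


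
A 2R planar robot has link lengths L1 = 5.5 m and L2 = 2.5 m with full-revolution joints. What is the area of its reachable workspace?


r_max = L1 + L2 = 8.0 m
r_min = |L1 - L2| = 3.0 m
Area = pi*(r_max^2 - r_min^2)
= pi*(64.0 - 9.0)
= pi * 55.0
= 172.7876 m^2


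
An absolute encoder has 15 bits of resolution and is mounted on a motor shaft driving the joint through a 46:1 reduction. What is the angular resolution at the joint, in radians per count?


counts = 2^15 = 32768
effective counts at joint = 32768 * 46 = 1507328
resolution = 2*pi / 1507328
= 4.1684e-06 rad/count


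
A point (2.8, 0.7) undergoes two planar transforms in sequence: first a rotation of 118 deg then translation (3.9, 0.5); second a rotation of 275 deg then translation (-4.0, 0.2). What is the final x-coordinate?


After transform 1:
x1 = cos(118)*2.8 - sin(118)*0.7 + 3.9 = 1.9674
y1 = sin(118)*2.8 + cos(118)*0.7 + 0.5 = 2.6436
After transform 2:
x2 = cos(275)*1.9674 - sin(275)*2.6436 + -4.0
= -1.195


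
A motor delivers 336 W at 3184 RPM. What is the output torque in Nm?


omega = 3184 * 2*pi/60 = 333.4277 rad/s
tau = P / omega = 336 / 333.4277
= 1.0077 Nm


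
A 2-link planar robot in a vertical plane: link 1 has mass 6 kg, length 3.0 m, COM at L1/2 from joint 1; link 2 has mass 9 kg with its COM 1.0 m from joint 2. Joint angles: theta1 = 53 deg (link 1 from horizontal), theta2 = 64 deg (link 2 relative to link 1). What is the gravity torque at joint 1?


Horizontal distance from joint 1 to link-1 COM:
  x_c1 = (L1/2)*cos(t1) = 1.5 * 0.6018 = 0.9027 m
Horizontal distance from joint 1 to link-2 COM:
  x_c2 = L1*cos(t1) + Lc2*cos(t1+t2)
       = 3.0*0.6018 + 1.0*-0.454 = 1.3515 m
tau1 = m1*g*x_c1 + m2*g*x_c2
     = 6*9.81*0.9027 + 9*9.81*1.3515
     = 53.1342 + 119.3199
     = 172.4542 Nm


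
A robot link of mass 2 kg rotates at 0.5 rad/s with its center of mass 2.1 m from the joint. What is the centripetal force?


F = m * omega^2 * r
= 2 * 0.5^2 * 2.1
= 2 * 0.25 * 2.1
= 1.05 N


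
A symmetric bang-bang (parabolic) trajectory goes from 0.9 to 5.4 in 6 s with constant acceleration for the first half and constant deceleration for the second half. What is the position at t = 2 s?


Symmetric rest-to-rest: each phase covers (pf-p0)/2 in time T/2. 0.5*a*(T/2)^2 = (pf-p0)/2 => a = 4*(pf-p0)/T^2
a = 4*(5.4-0.9)/6^2 = 0.5
t = 2 is in the acceleration phase (t <= T/2).
p = p0 + 0.5*a*t^2 = 0.9 + 0.5*0.5*2^2
= 1.9


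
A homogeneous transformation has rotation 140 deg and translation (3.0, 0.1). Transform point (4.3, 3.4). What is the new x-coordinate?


x' = cos(theta)*px - sin(theta)*py + tx
= -0.766*4.3 - 0.6428*3.4 + 3.0
= -2.4795


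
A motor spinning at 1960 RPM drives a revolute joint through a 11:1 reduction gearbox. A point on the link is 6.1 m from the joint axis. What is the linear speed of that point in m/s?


omega_motor = 1960 * 2*pi/60 = 205.2507 rad/s
omega_joint = omega_motor / 11 = 18.6592 rad/s
v = omega_joint * r = 18.6592 * 6.1
= 113.8209 m/s


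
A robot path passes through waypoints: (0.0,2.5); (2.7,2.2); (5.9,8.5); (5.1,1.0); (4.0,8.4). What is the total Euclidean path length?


Segment lengths:
  seg1 = sqrt((2.7)^2 + (-0.3)^2) = 2.7166
  seg2 = sqrt((3.2)^2 + (6.3)^2) = 7.0661
  seg3 = sqrt((-0.8)^2 + (-7.5)^2) = 7.5425
  seg4 = sqrt((-1.1)^2 + (7.4)^2) = 7.4813
Total = 24.8066


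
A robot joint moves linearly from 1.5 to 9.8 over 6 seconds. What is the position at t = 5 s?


s = t/T = 5/6 = 0.8333
p(t) = p0 + (pf-p0)*s
= 1.5 + (9.8 - 1.5) * 0.8333
= 8.4167


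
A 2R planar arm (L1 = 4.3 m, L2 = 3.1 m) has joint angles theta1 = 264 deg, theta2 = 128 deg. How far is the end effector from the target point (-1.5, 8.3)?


End effector via forward kinematics:
x = L1*cos(t1) + L2*cos(t1+t2) = 2.1795
y = L1*sin(t1) + L2*sin(t1+t2) = -2.6337
Distance to target:
d = sqrt((-1.5 - 2.1795)^2 + (8.3 - -2.6337)^2)
= sqrt(13.5385 + 119.5457)
= 11.5362 m


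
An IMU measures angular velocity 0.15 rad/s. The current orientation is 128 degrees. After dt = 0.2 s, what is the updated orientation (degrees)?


delta_theta = w * dt = 0.15 * 0.2 = 0.03 rad
= 1.7189 deg
theta_new = 128 + 1.7189 = 129.7189 deg


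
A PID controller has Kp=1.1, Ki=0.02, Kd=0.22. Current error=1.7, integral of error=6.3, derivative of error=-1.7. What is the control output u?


u = Kp*e + Ki*int(e) + Kd*de/dt
= 1.1*1.7 + 0.02*6.3 + 0.22*(-1.7)
= 1.87 + 0.126 + -0.374
= 1.622


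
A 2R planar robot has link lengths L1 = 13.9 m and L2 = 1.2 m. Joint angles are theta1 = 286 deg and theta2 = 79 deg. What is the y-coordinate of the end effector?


Convert angles to radians: theta1 = 4.9916, theta2 = 1.3788
y = L1*sin(theta1) + L2*sin(theta1+theta2)
y = -13.3615 + 0.1046
y = -13.257


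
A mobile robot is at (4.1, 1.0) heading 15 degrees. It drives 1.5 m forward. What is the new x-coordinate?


x_new = x0 + d*cos(theta)
= 4.1 + 1.5*cos(15)
= 4.1 + 1.4489
= 5.5489


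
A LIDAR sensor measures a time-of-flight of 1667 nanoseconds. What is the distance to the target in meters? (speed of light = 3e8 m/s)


tof = 1667 ns = 1.667e-06 s
dist = c * tof / 2
= 3e8 * 1.667e-06 / 2
= 250.05 m


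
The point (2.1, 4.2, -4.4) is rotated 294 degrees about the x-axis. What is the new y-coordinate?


Rotation about x-axis: y' = y*cos(theta) - z*sin(theta)
= 4.2 * 0.4067 - -4.4 * -0.9135
= -2.3113


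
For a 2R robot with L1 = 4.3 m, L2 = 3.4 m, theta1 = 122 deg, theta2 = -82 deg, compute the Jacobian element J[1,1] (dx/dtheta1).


J[1,1] = -L1*sin(t1) - L2*sin(t1+t2)
= -4.3*sin(122) - 3.4*sin(40)
= -5.8321


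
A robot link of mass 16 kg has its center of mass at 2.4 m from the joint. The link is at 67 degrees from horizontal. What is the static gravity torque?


tau = m*g*L*cos(angle)
= 16 * 9.81 * 2.4 * cos(67 deg)
= 16 * 9.81 * 2.4 * 0.3907
= 147.19 Nm


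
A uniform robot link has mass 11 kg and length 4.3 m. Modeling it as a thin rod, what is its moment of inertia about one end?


I = (1/3) * m * L^2
= (1/3) * 11 * 4.3^2
= 0.333333 * 11 * 18.49
= 67.7967 kg*m^2


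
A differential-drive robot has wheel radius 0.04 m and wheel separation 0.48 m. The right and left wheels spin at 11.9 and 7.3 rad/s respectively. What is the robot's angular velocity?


vR = r*wR = 0.04*11.9 = 0.476 m/s
vL = r*wL = 0.04*7.3 = 0.292 m/s
v = (vR+vL)/2 = 0.384 m/s
omega = (vR-vL)/L = 0.3833 rad/s
angular velocity = 0.3833 rad/s


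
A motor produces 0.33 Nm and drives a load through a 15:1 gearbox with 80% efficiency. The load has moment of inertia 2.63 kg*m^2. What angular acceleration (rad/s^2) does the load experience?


tau_out = tau_motor * N * eta
= 0.33 * 15 * 0.8 = 3.96 Nm
alpha = tau_out / I = 3.96 / 2.63
= 1.5057 rad/s^2


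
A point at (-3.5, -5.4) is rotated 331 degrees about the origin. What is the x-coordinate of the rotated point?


x' = x*cos(theta) - y*sin(theta)
cos(331 deg) = 0.8746, sin(331 deg) = -0.4848
x' = -3.5 * 0.8746 - -5.4 * -0.4848
= -3.0612 - 2.618
= -5.6791


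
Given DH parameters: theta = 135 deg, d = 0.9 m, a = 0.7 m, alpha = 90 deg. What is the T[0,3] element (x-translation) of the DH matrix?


T[0,3] = a * cos(theta)
= 0.7 * cos(135 deg)
= 0.7 * -0.7071
= -0.495


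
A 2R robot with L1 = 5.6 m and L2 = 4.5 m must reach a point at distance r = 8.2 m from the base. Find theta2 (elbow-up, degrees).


cos(theta2) = (r^2 - L1^2 - L2^2) / (2*L1*L2)
cos(theta2) = (67.24 - 31.36 - 20.25) / 50.4
cos(theta2) = 0.310119
theta2 = 71.9336 degrees


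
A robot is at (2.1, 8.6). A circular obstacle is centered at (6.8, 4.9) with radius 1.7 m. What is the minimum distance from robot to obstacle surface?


center_dist = sqrt((2.1-6.8)^2 + (8.6-4.9)^2)
= sqrt(22.09 + 13.69)
= 5.9816
min_dist = center_dist - radius = 5.9816 - 1.7 = 4.2816 m


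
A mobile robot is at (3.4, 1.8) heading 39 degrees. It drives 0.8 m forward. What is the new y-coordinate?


y_new = y0 + d*sin(theta)
= 1.8 + 0.8*sin(39)
= 1.8 + 0.5035
= 2.3035


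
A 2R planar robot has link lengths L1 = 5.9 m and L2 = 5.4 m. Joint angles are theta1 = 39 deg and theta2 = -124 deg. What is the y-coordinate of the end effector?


Convert angles to radians: theta1 = 0.6807, theta2 = -2.1642
y = L1*sin(theta1) + L2*sin(theta1+theta2)
y = 3.713 + -5.3795
y = -1.6665


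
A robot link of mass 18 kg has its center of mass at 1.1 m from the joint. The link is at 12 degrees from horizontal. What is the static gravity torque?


tau = m*g*L*cos(angle)
= 18 * 9.81 * 1.1 * cos(12 deg)
= 18 * 9.81 * 1.1 * 0.9781
= 189.9934 Nm


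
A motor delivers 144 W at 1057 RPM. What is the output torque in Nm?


omega = 1057 * 2*pi/60 = 110.6888 rad/s
tau = P / omega = 144 / 110.6888
= 1.3009 Nm


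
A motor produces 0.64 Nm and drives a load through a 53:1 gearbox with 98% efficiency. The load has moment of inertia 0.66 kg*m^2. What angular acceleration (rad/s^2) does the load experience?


tau_out = tau_motor * N * eta
= 0.64 * 53 * 0.98 = 33.2416 Nm
alpha = tau_out / I = 33.2416 / 0.66
= 50.3661 rad/s^2


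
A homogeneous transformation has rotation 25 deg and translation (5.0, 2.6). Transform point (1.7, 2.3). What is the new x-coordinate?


x' = cos(theta)*px - sin(theta)*py + tx
= 0.9063*1.7 - 0.4226*2.3 + 5.0
= 5.5687


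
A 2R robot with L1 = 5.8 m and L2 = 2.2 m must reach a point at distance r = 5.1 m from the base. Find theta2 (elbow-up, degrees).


cos(theta2) = (r^2 - L1^2 - L2^2) / (2*L1*L2)
cos(theta2) = (26.01 - 33.64 - 4.84) / 25.52
cos(theta2) = -0.488636
theta2 = 119.251 degrees


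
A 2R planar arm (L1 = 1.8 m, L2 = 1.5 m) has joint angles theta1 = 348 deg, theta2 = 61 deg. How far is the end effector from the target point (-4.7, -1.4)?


End effector via forward kinematics:
x = L1*cos(t1) + L2*cos(t1+t2) = 2.7448
y = L1*sin(t1) + L2*sin(t1+t2) = 0.7578
Distance to target:
d = sqrt((-4.7 - 2.7448)^2 + (-1.4 - 0.7578)^2)
= sqrt(55.4244 + 4.6562)
= 7.7512 m


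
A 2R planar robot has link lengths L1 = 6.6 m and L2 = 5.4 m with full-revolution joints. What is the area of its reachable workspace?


r_max = L1 + L2 = 12.0 m
r_min = |L1 - L2| = 1.2 m
Area = pi*(r_max^2 - r_min^2)
= pi*(144.0 - 1.44)
= pi * 142.56
= 447.8654 m^2


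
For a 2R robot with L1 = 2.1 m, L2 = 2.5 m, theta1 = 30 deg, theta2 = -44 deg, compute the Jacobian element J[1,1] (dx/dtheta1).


J[1,1] = -L1*sin(t1) - L2*sin(t1+t2)
= -2.1*sin(30) - 2.5*sin(-14)
= -0.4452


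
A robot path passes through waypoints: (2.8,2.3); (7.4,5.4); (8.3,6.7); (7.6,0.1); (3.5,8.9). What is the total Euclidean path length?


Segment lengths:
  seg1 = sqrt((4.6)^2 + (3.1)^2) = 5.5471
  seg2 = sqrt((0.9)^2 + (1.3)^2) = 1.5811
  seg3 = sqrt((-0.7)^2 + (-6.6)^2) = 6.637
  seg4 = sqrt((-4.1)^2 + (8.8)^2) = 9.7082
Total = 23.4735


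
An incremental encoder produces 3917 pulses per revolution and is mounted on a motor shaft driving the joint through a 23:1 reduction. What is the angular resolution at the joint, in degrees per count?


counts per rev = 3917
effective counts at joint = 3917 * 23 = 90091
resolution = 360 / 90091
= 0.004 deg/count


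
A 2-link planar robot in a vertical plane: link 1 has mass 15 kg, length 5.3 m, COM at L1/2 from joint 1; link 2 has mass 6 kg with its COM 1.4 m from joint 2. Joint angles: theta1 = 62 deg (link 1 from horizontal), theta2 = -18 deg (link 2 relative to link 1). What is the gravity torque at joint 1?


Horizontal distance from joint 1 to link-1 COM:
  x_c1 = (L1/2)*cos(t1) = 2.65 * 0.4695 = 1.2441 m
Horizontal distance from joint 1 to link-2 COM:
  x_c2 = L1*cos(t1) + Lc2*cos(t1+t2)
       = 5.3*0.4695 + 1.4*0.7193 = 3.4953 m
tau1 = m1*g*x_c1 + m2*g*x_c2
     = 15*9.81*1.2441 + 6*9.81*3.4953
     = 183.0693 + 205.7319
     = 388.8011 Nm


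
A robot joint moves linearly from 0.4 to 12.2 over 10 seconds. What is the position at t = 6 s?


s = t/T = 6/10 = 0.6
p(t) = p0 + (pf-p0)*s
= 0.4 + (12.2 - 0.4) * 0.6
= 7.48


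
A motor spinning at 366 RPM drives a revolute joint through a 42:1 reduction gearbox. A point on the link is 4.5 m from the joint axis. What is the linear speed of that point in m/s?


omega_motor = 366 * 2*pi/60 = 38.3274 rad/s
omega_joint = omega_motor / 42 = 0.9126 rad/s
v = omega_joint * r = 0.9126 * 4.5
= 4.1065 m/s


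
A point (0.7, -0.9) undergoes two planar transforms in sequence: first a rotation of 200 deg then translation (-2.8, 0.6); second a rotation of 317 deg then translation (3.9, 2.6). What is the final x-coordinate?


After transform 1:
x1 = cos(200)*0.7 - sin(200)*-0.9 + -2.8 = -3.7656
y1 = sin(200)*0.7 + cos(200)*-0.9 + 0.6 = 1.2063
After transform 2:
x2 = cos(317)*-3.7656 - sin(317)*1.2063 + 3.9
= 1.9687


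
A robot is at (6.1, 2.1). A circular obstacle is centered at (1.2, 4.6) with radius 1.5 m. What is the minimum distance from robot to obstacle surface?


center_dist = sqrt((6.1-1.2)^2 + (2.1-4.6)^2)
= sqrt(24.01 + 6.25)
= 5.5009
min_dist = center_dist - radius = 5.5009 - 1.5 = 4.0009 m


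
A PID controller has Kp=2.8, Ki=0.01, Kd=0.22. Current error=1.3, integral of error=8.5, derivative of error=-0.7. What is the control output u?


u = Kp*e + Ki*int(e) + Kd*de/dt
= 2.8*1.3 + 0.01*8.5 + 0.22*(-0.7)
= 3.64 + 0.085 + -0.154
= 3.571


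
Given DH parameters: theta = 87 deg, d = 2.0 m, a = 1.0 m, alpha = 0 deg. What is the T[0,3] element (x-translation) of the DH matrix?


T[0,3] = a * cos(theta)
= 1.0 * cos(87 deg)
= 1.0 * 0.0523
= 0.0523


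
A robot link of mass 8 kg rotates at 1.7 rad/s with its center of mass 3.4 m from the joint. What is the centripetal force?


F = m * omega^2 * r
= 8 * 1.7^2 * 3.4
= 8 * 2.89 * 3.4
= 78.608 N


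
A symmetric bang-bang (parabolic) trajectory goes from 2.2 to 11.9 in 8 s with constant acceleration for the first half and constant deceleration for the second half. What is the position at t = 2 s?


Symmetric rest-to-rest: each phase covers (pf-p0)/2 in time T/2. 0.5*a*(T/2)^2 = (pf-p0)/2 => a = 4*(pf-p0)/T^2
a = 4*(11.9-2.2)/8^2 = 0.6062
t = 2 is in the acceleration phase (t <= T/2).
p = p0 + 0.5*a*t^2 = 2.2 + 0.5*0.6062*2^2
= 3.4125


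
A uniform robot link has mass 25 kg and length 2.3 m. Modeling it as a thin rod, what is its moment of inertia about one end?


I = (1/3) * m * L^2
= (1/3) * 25 * 2.3^2
= 0.333333 * 25 * 5.29
= 44.0833 kg*m^2


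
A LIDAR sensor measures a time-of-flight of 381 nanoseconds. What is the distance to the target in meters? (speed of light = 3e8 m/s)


tof = 381 ns = 3.81e-07 s
dist = c * tof / 2
= 3e8 * 3.81e-07 / 2
= 57.15 m


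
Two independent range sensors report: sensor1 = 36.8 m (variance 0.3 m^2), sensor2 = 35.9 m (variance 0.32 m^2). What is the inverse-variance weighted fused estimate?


w1 = (1/var1) / (1/var1 + 1/var2)
   = 3.3333 / (3.3333 + 3.125) = 0.5161
w2 = 1 - w1 = 0.4839
fused = w1*s1 + w2*s2 = 18.9935 + 17.371
= 36.3645 m


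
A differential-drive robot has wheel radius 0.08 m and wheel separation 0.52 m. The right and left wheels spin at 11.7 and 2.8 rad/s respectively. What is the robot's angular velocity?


vR = r*wR = 0.08*11.7 = 0.936 m/s
vL = r*wL = 0.08*2.8 = 0.224 m/s
v = (vR+vL)/2 = 0.58 m/s
omega = (vR-vL)/L = 1.3692 rad/s
angular velocity = 1.3692 rad/s


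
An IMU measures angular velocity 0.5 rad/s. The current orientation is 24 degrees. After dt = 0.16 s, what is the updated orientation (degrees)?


delta_theta = w * dt = 0.5 * 0.16 = 0.08 rad
= 4.5837 deg
theta_new = 24 + 4.5837 = 28.5837 deg


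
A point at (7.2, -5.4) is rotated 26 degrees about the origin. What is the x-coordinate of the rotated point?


x' = x*cos(theta) - y*sin(theta)
cos(26 deg) = 0.8988, sin(26 deg) = 0.4384
x' = 7.2 * 0.8988 - -5.4 * 0.4384
= 6.4713 - -2.3672
= 8.8385


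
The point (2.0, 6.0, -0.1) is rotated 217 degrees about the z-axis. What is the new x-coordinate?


Rotation about z-axis: x' = x*cos(theta) - y*sin(theta)
= 2.0 * -0.7986 - 6.0 * -0.6018
= 2.0136


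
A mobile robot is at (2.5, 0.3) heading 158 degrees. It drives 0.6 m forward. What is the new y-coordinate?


y_new = y0 + d*sin(theta)
= 0.3 + 0.6*sin(158)
= 0.3 + 0.2248
= 0.5248


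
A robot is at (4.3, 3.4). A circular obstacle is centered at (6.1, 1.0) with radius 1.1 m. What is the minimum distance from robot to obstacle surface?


center_dist = sqrt((4.3-6.1)^2 + (3.4-1.0)^2)
= sqrt(3.24 + 5.76)
= 3.0
min_dist = center_dist - radius = 3.0 - 1.1 = 1.9 m


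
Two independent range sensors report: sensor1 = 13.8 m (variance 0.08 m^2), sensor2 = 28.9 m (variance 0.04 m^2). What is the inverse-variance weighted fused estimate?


w1 = (1/var1) / (1/var1 + 1/var2)
   = 12.5 / (12.5 + 25.0) = 0.3333
w2 = 1 - w1 = 0.6667
fused = w1*s1 + w2*s2 = 4.6 + 19.2667
= 23.8667 m


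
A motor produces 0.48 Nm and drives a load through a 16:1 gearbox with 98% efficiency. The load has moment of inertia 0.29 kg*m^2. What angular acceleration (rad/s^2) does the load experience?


tau_out = tau_motor * N * eta
= 0.48 * 16 * 0.98 = 7.5264 Nm
alpha = tau_out / I = 7.5264 / 0.29
= 25.9531 rad/s^2


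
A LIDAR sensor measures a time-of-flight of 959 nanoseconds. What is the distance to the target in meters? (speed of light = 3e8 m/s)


tof = 959 ns = 9.59e-07 s
dist = c * tof / 2
= 3e8 * 9.59e-07 / 2
= 143.85 m


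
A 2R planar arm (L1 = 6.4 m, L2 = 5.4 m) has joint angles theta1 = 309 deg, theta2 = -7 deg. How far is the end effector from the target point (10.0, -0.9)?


End effector via forward kinematics:
x = L1*cos(t1) + L2*cos(t1+t2) = 6.8892
y = L1*sin(t1) + L2*sin(t1+t2) = -9.5532
Distance to target:
d = sqrt((10.0 - 6.8892)^2 + (-0.9 - -9.5532)^2)
= sqrt(9.677 + 74.8778)
= 9.1954 m


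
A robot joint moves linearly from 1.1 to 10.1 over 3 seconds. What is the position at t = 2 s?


s = t/T = 2/3 = 0.6667
p(t) = p0 + (pf-p0)*s
= 1.1 + (10.1 - 1.1) * 0.6667
= 7.1


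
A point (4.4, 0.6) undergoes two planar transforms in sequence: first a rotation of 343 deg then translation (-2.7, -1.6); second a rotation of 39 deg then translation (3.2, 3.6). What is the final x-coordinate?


After transform 1:
x1 = cos(343)*4.4 - sin(343)*0.6 + -2.7 = 1.6832
y1 = sin(343)*4.4 + cos(343)*0.6 + -1.6 = -2.3127
After transform 2:
x2 = cos(39)*1.6832 - sin(39)*-2.3127 + 3.2
= 5.9635


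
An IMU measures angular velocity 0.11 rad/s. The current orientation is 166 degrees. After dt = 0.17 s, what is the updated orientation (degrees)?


delta_theta = w * dt = 0.11 * 0.17 = 0.0187 rad
= 1.0714 deg
theta_new = 166 + 1.0714 = 167.0714 deg


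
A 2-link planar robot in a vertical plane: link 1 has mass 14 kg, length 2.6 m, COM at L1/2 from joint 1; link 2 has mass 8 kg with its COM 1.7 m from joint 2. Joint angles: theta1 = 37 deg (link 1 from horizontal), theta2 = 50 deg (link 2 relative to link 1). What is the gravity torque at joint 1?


Horizontal distance from joint 1 to link-1 COM:
  x_c1 = (L1/2)*cos(t1) = 1.3 * 0.7986 = 1.0382 m
Horizontal distance from joint 1 to link-2 COM:
  x_c2 = L1*cos(t1) + Lc2*cos(t1+t2)
       = 2.6*0.7986 + 1.7*0.0523 = 2.1654 m
tau1 = m1*g*x_c1 + m2*g*x_c2
     = 14*9.81*1.0382 + 8*9.81*2.1654
     = 142.59 + 169.9424
     = 312.5324 Nm


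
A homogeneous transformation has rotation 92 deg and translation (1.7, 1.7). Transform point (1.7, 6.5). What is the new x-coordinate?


x' = cos(theta)*px - sin(theta)*py + tx
= -0.0349*1.7 - 0.9994*6.5 + 1.7
= -4.8554


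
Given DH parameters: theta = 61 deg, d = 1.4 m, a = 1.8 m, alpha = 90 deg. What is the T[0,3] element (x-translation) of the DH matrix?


T[0,3] = a * cos(theta)
= 1.8 * cos(61 deg)
= 1.8 * 0.4848
= 0.8727


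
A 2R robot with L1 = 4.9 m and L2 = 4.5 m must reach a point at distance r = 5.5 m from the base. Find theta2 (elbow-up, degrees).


cos(theta2) = (r^2 - L1^2 - L2^2) / (2*L1*L2)
cos(theta2) = (30.25 - 24.01 - 20.25) / 44.1
cos(theta2) = -0.317687
theta2 = 108.5231 degrees


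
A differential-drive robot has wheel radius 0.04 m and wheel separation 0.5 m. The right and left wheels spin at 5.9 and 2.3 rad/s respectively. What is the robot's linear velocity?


vR = r*wR = 0.04*5.9 = 0.236 m/s
vL = r*wL = 0.04*2.3 = 0.092 m/s
v = (vR+vL)/2 = 0.164 m/s
omega = (vR-vL)/L = 0.288 rad/s
linear velocity = 0.164 m/s
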